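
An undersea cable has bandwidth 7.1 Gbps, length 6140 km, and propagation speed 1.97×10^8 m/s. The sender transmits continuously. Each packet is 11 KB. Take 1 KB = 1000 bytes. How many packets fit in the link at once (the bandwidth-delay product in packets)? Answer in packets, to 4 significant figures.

Propagation delay = 6140000 / 197000000 = 0.0311675 s.
BDP = R × t_prop = 7100000000 × 0.0311675 = 221289000 bits.
In packets of 88000 bits: 2515 packets.

2515 packets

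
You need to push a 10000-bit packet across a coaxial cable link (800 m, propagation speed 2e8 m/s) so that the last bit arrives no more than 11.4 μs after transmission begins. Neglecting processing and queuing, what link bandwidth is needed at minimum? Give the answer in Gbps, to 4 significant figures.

Propagation delay = 800 / 200000000 = 4 μs.
Transmission budget = 11.4 − 4 = 7.4 μs.
R ≥ L / t_tx = 10000 bits / 7.4e-06 s = 1.351 Gbps.

1.351 Gbps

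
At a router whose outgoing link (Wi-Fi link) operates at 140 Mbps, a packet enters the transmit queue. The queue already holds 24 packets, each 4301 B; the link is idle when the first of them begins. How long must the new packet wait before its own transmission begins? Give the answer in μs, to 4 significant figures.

Each queued packet: L/R = 34408/140000000 = 245.771 μs.
24 queued → 5898.51 μs.
Queuing delay = 5899 μs.

5899 μs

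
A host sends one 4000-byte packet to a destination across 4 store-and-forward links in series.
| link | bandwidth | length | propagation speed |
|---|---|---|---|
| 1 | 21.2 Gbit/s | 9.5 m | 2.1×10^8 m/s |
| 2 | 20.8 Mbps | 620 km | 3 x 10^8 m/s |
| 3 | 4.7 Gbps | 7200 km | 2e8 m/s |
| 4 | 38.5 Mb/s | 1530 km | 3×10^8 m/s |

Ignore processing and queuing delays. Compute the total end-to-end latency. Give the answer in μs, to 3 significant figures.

L = 4000 × 8 = 32000 bits.
Transmission delays (L/R per hop): 1.50943, 1538.46, 6.80851, 831.169 μs; sum = 2377.95 μs.
Propagation delays (d/s per hop): 0.0452381, 2066.67, 36000, 5100 μs; sum = 43166.7 μs.
End-to-end = 45500 μs.

45500 μs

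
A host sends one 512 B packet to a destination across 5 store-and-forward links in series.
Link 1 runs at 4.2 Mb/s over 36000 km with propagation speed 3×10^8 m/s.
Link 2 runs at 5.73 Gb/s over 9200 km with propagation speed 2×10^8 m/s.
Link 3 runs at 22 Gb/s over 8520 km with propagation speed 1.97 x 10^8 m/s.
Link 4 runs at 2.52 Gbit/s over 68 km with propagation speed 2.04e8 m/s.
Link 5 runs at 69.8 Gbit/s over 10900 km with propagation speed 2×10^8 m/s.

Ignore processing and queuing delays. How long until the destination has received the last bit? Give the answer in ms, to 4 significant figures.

265.1 ms

L = 512 × 8 = 4096 bits.
Transmission delays (L/R per hop): 0.975238, 0.000714834, 0.000186182, 0.0016254, 5.86819e-05 ms; sum = 0.977823 ms.
Propagation delays (d/s per hop): 120, 46, 43.2487, 0.333333, 54.5 ms; sum = 264.082 ms.
End-to-end = 265.1 ms.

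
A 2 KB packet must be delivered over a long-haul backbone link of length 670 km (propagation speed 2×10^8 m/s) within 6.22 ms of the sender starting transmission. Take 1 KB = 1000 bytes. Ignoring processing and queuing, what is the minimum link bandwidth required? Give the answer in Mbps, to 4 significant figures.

5.575 Mbps

L = 16000 bits.
Propagation delay = 670000 / 200000000 = 3.35 ms.
Transmission budget = 6.22 − 3.35 = 2.87 ms.
R ≥ L / t_tx = 16000 bits / 0.00287 s = 5.575 Mbps.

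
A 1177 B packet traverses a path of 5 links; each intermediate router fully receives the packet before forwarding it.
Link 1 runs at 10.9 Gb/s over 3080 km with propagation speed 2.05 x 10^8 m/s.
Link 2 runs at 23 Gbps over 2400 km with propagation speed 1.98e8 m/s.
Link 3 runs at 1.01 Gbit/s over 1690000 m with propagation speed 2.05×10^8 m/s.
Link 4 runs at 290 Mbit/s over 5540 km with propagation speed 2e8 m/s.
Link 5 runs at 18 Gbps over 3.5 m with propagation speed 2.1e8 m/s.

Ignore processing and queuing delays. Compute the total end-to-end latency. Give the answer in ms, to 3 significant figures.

L = 1177 × 8 = 9416 bits.
Transmission delays (L/R per hop): 0.000863853, 0.000409391, 0.00932277, 0.032469, 0.000523111 ms; sum = 0.0435881 ms.
Propagation delays (d/s per hop): 15.0244, 12.1212, 8.2439, 27.7, 1.66667e-05 ms; sum = 63.0895 ms.
End-to-end = 63.1 ms.

63.1 ms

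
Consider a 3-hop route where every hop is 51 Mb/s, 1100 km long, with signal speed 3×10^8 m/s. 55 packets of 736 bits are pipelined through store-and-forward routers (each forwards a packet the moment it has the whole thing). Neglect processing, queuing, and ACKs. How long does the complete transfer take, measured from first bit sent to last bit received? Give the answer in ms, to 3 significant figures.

11.8 ms

Per-hop transmission t_tx = L/R = 736/51000000 = 0.0144314 ms.
Per-hop propagation t_prop = 1100000/300000000 = 3.66667 ms.
Pipeline fill: first packet needs 3·t_tx to clear all hops; remaining 54 packets each add one t_tx.
Total = (3+55-1)·t_tx + 3·t_prop = 57·0.0144314 + 3·3.66667 = 11.8 ms.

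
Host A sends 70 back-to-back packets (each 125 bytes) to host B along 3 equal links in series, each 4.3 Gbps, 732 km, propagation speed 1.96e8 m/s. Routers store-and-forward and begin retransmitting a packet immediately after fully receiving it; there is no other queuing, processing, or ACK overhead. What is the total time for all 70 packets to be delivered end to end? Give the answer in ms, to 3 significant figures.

Per-hop transmission t_tx = L/R = 1000/4300000000 = 0.000232558 ms.
Per-hop propagation t_prop = 732000/196000000 = 3.73469 ms.
Pipeline fill: first packet needs 3·t_tx to clear all hops; remaining 69 packets each add one t_tx.
Total = (3+70-1)·t_tx + 3·t_prop = 72·0.000232558 + 3·3.73469 = 11.2 ms.

11.2 ms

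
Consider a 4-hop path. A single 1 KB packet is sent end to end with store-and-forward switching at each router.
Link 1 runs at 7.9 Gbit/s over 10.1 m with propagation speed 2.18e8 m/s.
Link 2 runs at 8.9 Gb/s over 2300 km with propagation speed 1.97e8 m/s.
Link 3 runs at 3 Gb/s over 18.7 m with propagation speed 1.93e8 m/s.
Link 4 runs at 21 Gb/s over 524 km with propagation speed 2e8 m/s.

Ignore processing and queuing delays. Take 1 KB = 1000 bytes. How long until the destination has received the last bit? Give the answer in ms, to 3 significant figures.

14.3 ms

L = 8000 bits.
Transmission delays (L/R per hop): 0.00101266, 0.000898876, 0.00266667, 0.000380952 ms; sum = 0.00495915 ms.
Propagation delays (d/s per hop): 4.63303e-05, 11.6751, 9.68912e-05, 2.62 ms; sum = 14.2953 ms.
End-to-end = 14.3 ms.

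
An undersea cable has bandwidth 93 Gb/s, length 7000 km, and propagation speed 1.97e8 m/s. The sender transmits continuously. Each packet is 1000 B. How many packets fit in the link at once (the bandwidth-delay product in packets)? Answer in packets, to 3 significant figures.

413000 packets

Propagation delay = 7000000 / 197000000 = 0.035533 s.
BDP = R × t_prop = 93000000000 × 0.035533 = 3304570000 bits.
In packets of 8000 bits: 413000 packets.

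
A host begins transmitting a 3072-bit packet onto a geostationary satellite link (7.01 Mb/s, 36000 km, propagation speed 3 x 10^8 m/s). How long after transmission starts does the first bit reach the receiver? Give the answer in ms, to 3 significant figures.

120 ms

First bit experiences only propagation delay: d/s = 36000000/300000000 = 120 ms.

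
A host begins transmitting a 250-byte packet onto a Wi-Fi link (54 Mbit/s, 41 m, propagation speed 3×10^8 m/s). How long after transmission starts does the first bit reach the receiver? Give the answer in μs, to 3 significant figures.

0.137 μs

First bit experiences only propagation delay: d/s = 41/300000000 = 0.137 μs.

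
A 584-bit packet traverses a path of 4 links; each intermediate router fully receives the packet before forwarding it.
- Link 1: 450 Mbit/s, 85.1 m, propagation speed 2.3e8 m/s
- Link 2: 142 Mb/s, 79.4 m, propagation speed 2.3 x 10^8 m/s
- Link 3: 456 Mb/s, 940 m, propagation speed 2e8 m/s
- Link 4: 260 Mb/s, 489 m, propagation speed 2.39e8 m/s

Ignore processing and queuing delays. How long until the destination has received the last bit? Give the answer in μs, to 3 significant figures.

16.4 μs

Transmission delays (L/R per hop): 1.29778, 4.11268, 1.2807, 2.24615 μs; sum = 8.93731 μs.
Propagation delays (d/s per hop): 0.37, 0.345217, 4.7, 2.04603 μs; sum = 7.46124 μs.
End-to-end = 16.4 μs.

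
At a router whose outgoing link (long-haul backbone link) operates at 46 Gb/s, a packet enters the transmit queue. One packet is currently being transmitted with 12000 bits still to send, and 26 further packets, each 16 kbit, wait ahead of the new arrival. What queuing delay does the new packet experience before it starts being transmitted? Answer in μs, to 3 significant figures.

Each queued packet: L/R = 16000/46000000000 = 0.347826 μs.
26 queued → 9.04348 μs.
Plus remaining 12000 bits of current packet: 0.26087 μs.
Queuing delay = 9.30 μs.

9.30 μs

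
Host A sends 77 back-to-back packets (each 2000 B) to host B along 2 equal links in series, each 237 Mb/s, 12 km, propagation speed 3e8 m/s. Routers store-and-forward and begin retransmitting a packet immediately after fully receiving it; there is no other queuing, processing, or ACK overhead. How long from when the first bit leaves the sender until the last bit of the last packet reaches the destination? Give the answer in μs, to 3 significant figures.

5350 μs

Per-hop transmission t_tx = L/R = 16000/237000000 = 67.5105 μs.
Per-hop propagation t_prop = 12000/300000000 = 40 μs.
Pipeline fill: first packet needs 2·t_tx to clear all hops; remaining 76 packets each add one t_tx.
Total = (2+77-1)·t_tx + 2·t_prop = 78·67.5105 + 2·40 = 5350 μs.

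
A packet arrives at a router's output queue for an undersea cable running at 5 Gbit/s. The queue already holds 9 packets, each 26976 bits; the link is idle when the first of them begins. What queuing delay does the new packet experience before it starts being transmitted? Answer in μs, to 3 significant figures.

48.6 μs

Each queued packet: L/R = 26976/5000000000 = 5.3952 μs.
9 queued → 48.5568 μs.
Queuing delay = 48.6 μs.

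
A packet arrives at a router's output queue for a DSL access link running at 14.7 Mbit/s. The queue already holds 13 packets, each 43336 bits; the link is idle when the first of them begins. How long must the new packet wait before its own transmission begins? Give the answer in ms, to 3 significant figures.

Each queued packet: L/R = 43336/14700000 = 2.94803 ms.
13 queued → 38.3244 ms.
Queuing delay = 38.3 ms.

38.3 ms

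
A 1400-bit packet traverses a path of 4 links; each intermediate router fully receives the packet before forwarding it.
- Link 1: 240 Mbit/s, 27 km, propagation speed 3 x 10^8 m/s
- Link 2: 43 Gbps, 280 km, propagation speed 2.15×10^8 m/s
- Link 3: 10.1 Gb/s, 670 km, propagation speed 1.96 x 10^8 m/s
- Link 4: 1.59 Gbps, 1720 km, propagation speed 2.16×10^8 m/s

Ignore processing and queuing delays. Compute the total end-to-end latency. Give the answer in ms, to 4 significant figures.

12.78 ms

Transmission delays (L/R per hop): 0.00583333, 3.25581e-05, 0.000138614, 0.000880503 ms; sum = 0.00688501 ms.
Propagation delays (d/s per hop): 0.09, 1.30233, 3.41837, 7.96296 ms; sum = 12.7737 ms.
End-to-end = 12.78 ms.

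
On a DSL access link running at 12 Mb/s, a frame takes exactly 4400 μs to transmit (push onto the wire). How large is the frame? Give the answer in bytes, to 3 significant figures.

L = R × t_tx = 12000000 b/s × 0.0044 s = 52800 bits.
In bytes: 52800 / 8 = 6600 bytes.

6600 bytes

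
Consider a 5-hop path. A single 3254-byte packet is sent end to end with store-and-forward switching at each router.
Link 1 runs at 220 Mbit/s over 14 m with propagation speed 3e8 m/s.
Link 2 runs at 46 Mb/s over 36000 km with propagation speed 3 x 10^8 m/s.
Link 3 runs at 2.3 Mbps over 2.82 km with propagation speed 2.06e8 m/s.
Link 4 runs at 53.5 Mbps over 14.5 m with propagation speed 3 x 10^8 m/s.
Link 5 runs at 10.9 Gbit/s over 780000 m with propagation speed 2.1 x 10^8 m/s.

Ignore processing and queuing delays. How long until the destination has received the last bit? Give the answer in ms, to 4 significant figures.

L = 3254 × 8 = 26032 bits.
Transmission delays (L/R per hop): 0.118327, 0.565913, 11.3183, 0.486579, 0.00238826 ms; sum = 12.4915 ms.
Propagation delays (d/s per hop): 4.66667e-05, 120, 0.0136893, 4.83333e-05, 3.71429 ms; sum = 123.728 ms.
End-to-end = 136.2 ms.

136.2 ms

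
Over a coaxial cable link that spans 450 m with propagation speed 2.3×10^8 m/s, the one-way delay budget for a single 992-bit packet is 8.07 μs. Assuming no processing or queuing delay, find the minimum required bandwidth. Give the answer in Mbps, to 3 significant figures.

Propagation delay = 450 / 2.3e+08 = 1.95652 μs.
Transmission budget = 8.07 − 1.95652 = 6.11348 μs.
R ≥ L / t_tx = 992 bits / 6.11348e-06 s = 162 Mbps.

162 Mbps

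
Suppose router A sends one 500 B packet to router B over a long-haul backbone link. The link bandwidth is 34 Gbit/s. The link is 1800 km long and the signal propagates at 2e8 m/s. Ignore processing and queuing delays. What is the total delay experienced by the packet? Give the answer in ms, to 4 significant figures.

9.000 ms

L = 500 × 8 = 4000 bits.
Transmission delay = L/R = 4000 / 34000000000 = 0.000117647 ms.
Propagation delay = d/s = 1800000 m / 200000000 m/s = 9 ms.
Total = 9.000 ms.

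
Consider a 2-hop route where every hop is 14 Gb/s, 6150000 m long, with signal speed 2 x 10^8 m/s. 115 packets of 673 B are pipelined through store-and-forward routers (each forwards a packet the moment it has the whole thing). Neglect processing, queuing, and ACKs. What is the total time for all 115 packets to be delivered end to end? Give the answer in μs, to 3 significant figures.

Per-hop transmission t_tx = L/R = 5384/14000000000 = 0.384571 μs.
Per-hop propagation t_prop = 6150000/200000000 = 30750 μs.
Pipeline fill: first packet needs 2·t_tx to clear all hops; remaining 114 packets each add one t_tx.
Total = (2+115-1)·t_tx + 2·t_prop = 116·0.384571 + 2·30750 = 61500 μs.

61500 μs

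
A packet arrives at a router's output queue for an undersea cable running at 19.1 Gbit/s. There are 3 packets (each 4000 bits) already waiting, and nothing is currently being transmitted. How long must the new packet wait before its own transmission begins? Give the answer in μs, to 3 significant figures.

0.628 μs

Each queued packet: L/R = 4000/19100000000 = 0.209424 μs.
3 queued → 0.628272 μs.
Queuing delay = 0.628 μs.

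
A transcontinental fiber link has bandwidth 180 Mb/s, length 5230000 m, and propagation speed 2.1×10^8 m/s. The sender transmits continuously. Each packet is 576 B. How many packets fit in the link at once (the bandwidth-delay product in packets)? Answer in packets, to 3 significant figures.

973 packets

Propagation delay = 5230000 / 210000000 = 0.0249048 s.
BDP = R × t_prop = 180000000 × 0.0249048 = 4482860 bits.
In packets of 4608 bits: 973 packets.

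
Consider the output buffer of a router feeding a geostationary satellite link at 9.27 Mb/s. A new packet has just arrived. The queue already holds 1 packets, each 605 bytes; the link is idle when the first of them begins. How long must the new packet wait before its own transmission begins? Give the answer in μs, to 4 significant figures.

522.1 μs

Each queued packet: L/R = 4840/9270000 = 522.114 μs.
1 queued → 522.114 μs.
Queuing delay = 522.1 μs.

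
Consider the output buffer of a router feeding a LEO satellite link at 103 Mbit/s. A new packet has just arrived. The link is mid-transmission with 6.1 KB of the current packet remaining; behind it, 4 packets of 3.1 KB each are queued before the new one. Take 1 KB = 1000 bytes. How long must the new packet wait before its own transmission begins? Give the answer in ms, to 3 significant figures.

Each queued packet: L/R = 24800/103000000 = 0.240777 ms.
4 queued → 0.963107 ms.
Plus remaining 48800 bits of current packet: 0.473786 ms.
Queuing delay = 1.44 ms.

1.44 ms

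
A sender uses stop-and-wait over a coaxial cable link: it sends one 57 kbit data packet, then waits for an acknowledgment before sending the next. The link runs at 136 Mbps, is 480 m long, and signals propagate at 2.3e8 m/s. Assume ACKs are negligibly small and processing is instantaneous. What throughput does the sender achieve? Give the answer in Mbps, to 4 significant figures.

134.7 Mbps

t_tx = L/R = 57000/136000000 = 0.000419118 s.
t_prop = 480/2.3e+08 = 2.08696e-06 s; RTT = 4.17391e-06 s.
Cycle = t_tx + RTT = 0.000423292 s.
Throughput = L / cycle = 57000 / 0.000423292 = 134.7 Mbps.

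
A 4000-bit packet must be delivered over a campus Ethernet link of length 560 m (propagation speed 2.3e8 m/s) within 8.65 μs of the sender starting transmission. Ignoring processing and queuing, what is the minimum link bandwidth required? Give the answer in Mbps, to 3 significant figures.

Propagation delay = 560 / 2.3e+08 = 2.43478 μs.
Transmission budget = 8.65 − 2.43478 = 6.21522 μs.
R ≥ L / t_tx = 4000 bits / 6.21522e-06 s = 644 Mbps.

644 Mbps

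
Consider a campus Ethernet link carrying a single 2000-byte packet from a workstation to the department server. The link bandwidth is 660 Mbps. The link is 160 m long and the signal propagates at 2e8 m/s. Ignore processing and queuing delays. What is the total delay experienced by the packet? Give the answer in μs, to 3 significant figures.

25.0 μs

L = 2000 × 8 = 16000 bits.
Transmission delay = L/R = 16000 / 660000000 = 24.2424 μs.
Propagation delay = d/s = 160 m / 200000000 m/s = 0.8 μs.
Total = 25.0 μs.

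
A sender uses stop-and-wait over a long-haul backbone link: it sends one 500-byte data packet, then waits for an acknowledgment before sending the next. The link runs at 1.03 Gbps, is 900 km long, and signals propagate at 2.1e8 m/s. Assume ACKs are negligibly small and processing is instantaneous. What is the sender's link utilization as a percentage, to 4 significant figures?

t_tx = L/R = 4000/1030000000 = 3.8835e-06 s.
t_prop = 900000/210000000 = 0.00428571 s; RTT = 0.00857143 s.
Cycle = t_tx + RTT = 0.00857531 s.
Utilization = t_tx / cycle = 3.8835e-06/0.00857531 = 0.04529 %.

0.04529 %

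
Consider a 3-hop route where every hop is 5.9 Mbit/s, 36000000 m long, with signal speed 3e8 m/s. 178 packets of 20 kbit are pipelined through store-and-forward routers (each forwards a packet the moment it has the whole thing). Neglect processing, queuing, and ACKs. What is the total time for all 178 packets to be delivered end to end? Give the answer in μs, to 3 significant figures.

Per-hop transmission t_tx = L/R = 20000/5900000 = 3389.83 μs.
Per-hop propagation t_prop = 36000000/300000000 = 120000 μs.
Pipeline fill: first packet needs 3·t_tx to clear all hops; remaining 177 packets each add one t_tx.
Total = (3+178-1)·t_tx + 3·t_prop = 180·3389.83 + 3·120000 = 970000 μs.

970000 μs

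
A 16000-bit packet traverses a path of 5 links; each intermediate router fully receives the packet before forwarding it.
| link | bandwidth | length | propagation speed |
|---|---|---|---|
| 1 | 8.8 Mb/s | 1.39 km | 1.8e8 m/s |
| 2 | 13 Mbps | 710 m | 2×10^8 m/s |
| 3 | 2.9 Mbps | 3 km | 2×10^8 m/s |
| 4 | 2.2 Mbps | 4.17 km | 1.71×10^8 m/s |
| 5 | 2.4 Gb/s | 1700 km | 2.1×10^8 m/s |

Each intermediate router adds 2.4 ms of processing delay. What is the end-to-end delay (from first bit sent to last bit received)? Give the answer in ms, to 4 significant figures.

33.59 ms

Transmission delays (L/R per hop): 1.81818, 1.23077, 5.51724, 7.27273, 0.00666667 ms; sum = 15.8456 ms.
Propagation delays (d/s per hop): 0.00772222, 0.00355, 0.015, 0.024386, 8.09524 ms; sum = 8.1459 ms.
Processing at 4 router(s): 4 × 2.4 ms = 9.6 ms.
End-to-end = 33.59 ms.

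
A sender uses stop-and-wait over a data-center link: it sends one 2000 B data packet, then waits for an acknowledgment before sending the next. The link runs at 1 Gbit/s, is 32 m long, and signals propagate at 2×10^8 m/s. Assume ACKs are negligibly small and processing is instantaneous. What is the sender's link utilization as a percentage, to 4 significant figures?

98.04 %

t_tx = L/R = 16000/1000000000 = 1.6e-05 s.
t_prop = 32/200000000 = 1.6e-07 s; RTT = 3.2e-07 s.
Cycle = t_tx + RTT = 1.632e-05 s.
Utilization = t_tx / cycle = 1.6e-05/1.632e-05 = 98.04 %.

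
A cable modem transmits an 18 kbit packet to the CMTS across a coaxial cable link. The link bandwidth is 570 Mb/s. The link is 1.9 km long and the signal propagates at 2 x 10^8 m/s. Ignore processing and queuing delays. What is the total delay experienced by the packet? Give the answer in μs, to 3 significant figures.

L = 18000 bits.
Transmission delay = L/R = 18000 / 570000000 = 31.5789 μs.
Propagation delay = d/s = 1900 m / 200000000 m/s = 9.5 μs.
Total = 41.1 μs.

41.1 μs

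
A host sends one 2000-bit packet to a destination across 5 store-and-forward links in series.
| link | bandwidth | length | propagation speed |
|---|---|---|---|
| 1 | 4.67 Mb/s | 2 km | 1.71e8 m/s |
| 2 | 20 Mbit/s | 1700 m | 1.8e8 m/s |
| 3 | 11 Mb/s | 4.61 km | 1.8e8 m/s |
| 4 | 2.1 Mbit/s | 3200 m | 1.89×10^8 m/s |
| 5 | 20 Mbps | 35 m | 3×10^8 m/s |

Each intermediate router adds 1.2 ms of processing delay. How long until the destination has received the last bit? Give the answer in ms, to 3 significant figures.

6.63 ms

Transmission delays (L/R per hop): 0.428266, 0.1, 0.181818, 0.952381, 0.1 ms; sum = 1.76246 ms.
Propagation delays (d/s per hop): 0.0116959, 0.00944444, 0.0256111, 0.0169312, 0.000116667 ms; sum = 0.0637993 ms.
Processing at 4 router(s): 4 × 1.2 ms = 4.8 ms.
End-to-end = 6.63 ms.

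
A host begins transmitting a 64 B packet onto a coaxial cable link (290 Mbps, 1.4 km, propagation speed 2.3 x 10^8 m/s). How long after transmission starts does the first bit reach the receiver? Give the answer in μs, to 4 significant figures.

6.087 μs

First bit experiences only propagation delay: d/s = 1400/2.3e+08 = 6.087 μs.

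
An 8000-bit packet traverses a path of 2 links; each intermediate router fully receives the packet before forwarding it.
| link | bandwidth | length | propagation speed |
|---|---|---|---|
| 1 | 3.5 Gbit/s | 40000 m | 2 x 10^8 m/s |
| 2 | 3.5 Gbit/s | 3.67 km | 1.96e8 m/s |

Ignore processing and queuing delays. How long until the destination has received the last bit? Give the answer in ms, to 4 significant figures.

Transmission delay per hop = L/R = 8000/3500000000 = 0.00228571 ms; 2 hops → 0.00457143 ms.
Propagation delays (d/s per hop): 0.2, 0.0187245 ms; sum = 0.218724 ms.
End-to-end = 0.2233 ms.

0.2233 ms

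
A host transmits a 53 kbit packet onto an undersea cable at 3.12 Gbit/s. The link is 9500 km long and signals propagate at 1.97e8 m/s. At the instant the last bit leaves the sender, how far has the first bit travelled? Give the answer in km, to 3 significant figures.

3.35 km

t_tx = L/R = 53000/3120000000 = 1.69872e-05 s.
Distance = s × t_tx = 197000000 × 1.69872e-05 = 3.35 km.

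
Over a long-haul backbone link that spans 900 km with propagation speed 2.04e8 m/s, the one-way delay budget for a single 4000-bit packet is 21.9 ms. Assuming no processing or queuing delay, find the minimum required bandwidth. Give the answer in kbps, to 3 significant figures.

229 kbps

Propagation delay = 900000 / 204000000 = 4.41176 ms.
Transmission budget = 21.9 − 4.41176 = 17.4882 ms.
R ≥ L / t_tx = 4000 bits / 0.0174882 s = 229 kbps.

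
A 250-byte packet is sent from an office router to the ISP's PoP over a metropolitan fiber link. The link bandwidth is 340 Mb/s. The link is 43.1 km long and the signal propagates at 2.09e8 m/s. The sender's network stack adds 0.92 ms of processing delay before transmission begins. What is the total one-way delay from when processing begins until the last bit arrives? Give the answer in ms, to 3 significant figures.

L = 250 × 8 = 2000 bits.
Transmission delay = L/R = 2000 / 340000000 = 0.00588235 ms.
Propagation delay = d/s = 43100 m / 209000000 m/s = 0.20622 ms.
Plus processing delay 0.92 ms = 0.92 ms.
Total = 1.13 ms.

1.13 ms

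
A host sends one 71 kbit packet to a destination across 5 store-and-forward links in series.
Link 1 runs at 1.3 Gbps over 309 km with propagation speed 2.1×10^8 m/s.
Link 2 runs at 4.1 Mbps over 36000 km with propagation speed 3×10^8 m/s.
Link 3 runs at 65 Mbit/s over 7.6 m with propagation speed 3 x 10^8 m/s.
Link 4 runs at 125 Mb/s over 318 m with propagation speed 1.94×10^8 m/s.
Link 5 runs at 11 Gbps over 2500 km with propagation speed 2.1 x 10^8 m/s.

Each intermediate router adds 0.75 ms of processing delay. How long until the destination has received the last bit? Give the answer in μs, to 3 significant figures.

155000 μs

L = 71000 bits.
Transmission delays (L/R per hop): 54.6154, 17317.1, 1092.31, 568, 6.45455 μs; sum = 19038.5 μs.
Propagation delays (d/s per hop): 1471.43, 120000, 0.0253333, 1.63918, 11904.8 μs; sum = 133378 μs.
Processing at 4 router(s): 4 × 0.75 ms = 3000 μs.
End-to-end = 155000 μs.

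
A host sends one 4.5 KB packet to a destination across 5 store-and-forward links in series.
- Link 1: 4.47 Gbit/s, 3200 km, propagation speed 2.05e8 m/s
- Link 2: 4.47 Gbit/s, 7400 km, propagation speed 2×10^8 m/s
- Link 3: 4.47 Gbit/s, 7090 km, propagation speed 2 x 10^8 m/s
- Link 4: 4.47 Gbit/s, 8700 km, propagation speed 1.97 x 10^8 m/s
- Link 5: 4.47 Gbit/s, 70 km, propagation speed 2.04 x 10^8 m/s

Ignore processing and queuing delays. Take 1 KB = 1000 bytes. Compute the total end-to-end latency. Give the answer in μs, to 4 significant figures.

132600 μs

L = 36000 bits.
Transmission delay per hop = L/R = 36000/4470000000 = 8.05369 μs; 5 hops → 40.2685 μs.
Propagation delays (d/s per hop): 15609.8, 37000, 35450, 44162.4, 343.137 μs; sum = 132565 μs.
End-to-end = 132600 μs.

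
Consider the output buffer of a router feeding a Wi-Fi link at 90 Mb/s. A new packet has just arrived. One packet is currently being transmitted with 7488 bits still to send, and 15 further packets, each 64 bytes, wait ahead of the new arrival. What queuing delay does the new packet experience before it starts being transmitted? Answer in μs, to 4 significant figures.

168.5 μs

Each queued packet: L/R = 512/90000000 = 5.68889 μs.
15 queued → 85.3333 μs.
Plus remaining 7488 bits of current packet: 83.2 μs.
Queuing delay = 168.5 μs.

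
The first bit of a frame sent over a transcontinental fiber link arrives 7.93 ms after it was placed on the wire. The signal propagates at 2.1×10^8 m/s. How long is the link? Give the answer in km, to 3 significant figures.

d = s × t_prop = 210000000 × 0.00793 = 1670 km.

1670 km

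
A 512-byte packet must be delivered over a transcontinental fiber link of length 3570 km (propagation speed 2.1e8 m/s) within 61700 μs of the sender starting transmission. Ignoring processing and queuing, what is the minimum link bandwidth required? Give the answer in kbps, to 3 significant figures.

L = 4096 bits.
Propagation delay = 3570000 / 210000000 = 17000 μs.
Transmission budget = 61700 − 17000 = 44700 μs.
R ≥ L / t_tx = 4096 bits / 0.0447 s = 91.6 kbps.

91.6 kbps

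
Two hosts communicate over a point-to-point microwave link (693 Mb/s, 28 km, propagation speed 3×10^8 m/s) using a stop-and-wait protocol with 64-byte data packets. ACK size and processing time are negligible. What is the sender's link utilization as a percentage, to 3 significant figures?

t_tx = L/R = 512/693000000 = 7.38817e-07 s.
t_prop = 28000/300000000 = 9.33333e-05 s; RTT = 0.000186667 s.
Cycle = t_tx + RTT = 0.000187405 s.
Utilization = t_tx / cycle = 7.38817e-07/0.000187405 = 0.394 %.

0.394 %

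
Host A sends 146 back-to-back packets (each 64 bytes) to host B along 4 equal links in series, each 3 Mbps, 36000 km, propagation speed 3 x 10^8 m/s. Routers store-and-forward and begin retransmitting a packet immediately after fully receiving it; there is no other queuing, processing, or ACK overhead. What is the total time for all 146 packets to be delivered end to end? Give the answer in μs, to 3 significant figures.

Per-hop transmission t_tx = L/R = 512/3000000 = 170.667 μs.
Per-hop propagation t_prop = 36000000/300000000 = 120000 μs.
Pipeline fill: first packet needs 4·t_tx to clear all hops; remaining 145 packets each add one t_tx.
Total = (4+146-1)·t_tx + 4·t_prop = 149·170.667 + 4·120000 = 505000 μs.

505000 μs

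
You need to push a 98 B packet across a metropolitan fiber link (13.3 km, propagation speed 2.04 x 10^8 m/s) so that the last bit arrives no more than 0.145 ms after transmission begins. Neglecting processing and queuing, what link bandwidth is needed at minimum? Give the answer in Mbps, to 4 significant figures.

L = 784 bits.
Propagation delay = 13300 / 204000000 = 0.0651961 ms.
Transmission budget = 0.145 − 0.0651961 = 0.0798039 ms.
R ≥ L / t_tx = 784 bits / 7.98039e-05 s = 9.824 Mbps.

9.824 Mbps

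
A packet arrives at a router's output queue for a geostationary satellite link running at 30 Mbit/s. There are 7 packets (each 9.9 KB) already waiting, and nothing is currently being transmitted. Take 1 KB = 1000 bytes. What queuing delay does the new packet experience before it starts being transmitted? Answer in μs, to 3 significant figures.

Each queued packet: L/R = 79200/30000000 = 2640 μs.
7 queued → 18480 μs.
Queuing delay = 18500 μs.

18500 μs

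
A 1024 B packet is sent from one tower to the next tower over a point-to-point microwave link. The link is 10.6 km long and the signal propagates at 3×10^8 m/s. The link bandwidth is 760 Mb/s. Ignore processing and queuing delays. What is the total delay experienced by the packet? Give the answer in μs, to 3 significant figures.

L = 1024 × 8 = 8192 bits.
Transmission delay = L/R = 8192 / 760000000 = 10.7789 μs.
Propagation delay = d/s = 10600 m / 300000000 m/s = 35.3333 μs.
Total = 46.1 μs.

46.1 μs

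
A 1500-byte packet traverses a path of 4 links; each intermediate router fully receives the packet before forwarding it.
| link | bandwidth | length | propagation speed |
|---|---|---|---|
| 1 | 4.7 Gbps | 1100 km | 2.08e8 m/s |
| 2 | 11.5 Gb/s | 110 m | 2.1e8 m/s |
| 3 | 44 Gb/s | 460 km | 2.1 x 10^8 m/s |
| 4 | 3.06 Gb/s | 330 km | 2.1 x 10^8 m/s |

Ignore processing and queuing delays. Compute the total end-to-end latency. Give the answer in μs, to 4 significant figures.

L = 1500 × 8 = 12000 bits.
Transmission delays (L/R per hop): 2.55319, 1.04348, 0.272727, 3.92157 μs; sum = 7.79097 μs.
Propagation delays (d/s per hop): 5288.46, 0.52381, 2190.48, 1571.43 μs; sum = 9050.89 μs.
End-to-end = 9059 μs.

9059 μs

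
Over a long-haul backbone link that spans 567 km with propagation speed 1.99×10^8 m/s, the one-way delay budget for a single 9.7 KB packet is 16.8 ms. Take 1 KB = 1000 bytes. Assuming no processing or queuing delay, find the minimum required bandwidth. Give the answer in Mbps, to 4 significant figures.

5.562 Mbps

L = 77600 bits.
Propagation delay = 567000 / 199000000 = 2.84925 ms.
Transmission budget = 16.8 − 2.84925 = 13.9508 ms.
R ≥ L / t_tx = 77600 bits / 0.0139508 s = 5.562 Mbps.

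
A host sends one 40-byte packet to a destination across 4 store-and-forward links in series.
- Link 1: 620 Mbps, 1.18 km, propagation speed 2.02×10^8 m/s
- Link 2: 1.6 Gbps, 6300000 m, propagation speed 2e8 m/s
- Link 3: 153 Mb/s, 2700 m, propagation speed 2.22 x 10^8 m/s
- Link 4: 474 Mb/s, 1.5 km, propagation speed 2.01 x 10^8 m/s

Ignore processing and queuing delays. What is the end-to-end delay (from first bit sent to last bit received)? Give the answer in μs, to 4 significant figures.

31530 μs

L = 40 × 8 = 320 bits.
Transmission delays (L/R per hop): 0.516129, 0.2, 2.0915, 0.675105 μs; sum = 3.48274 μs.
Propagation delays (d/s per hop): 5.84158, 31500, 12.1622, 7.46269 μs; sum = 31525.5 μs.
End-to-end = 31530 μs.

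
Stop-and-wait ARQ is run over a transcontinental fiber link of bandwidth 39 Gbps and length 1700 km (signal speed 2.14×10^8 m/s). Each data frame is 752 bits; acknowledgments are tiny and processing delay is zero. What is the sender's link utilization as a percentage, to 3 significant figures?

t_tx = L/R = 752/39000000000 = 1.92821e-08 s.
t_prop = 1700000/214000000 = 0.00794393 s; RTT = 0.0158879 s.
Cycle = t_tx + RTT = 0.0158879 s.
Utilization = t_tx / cycle = 1.92821e-08/0.0158879 = 0.000121 %.

0.000121 %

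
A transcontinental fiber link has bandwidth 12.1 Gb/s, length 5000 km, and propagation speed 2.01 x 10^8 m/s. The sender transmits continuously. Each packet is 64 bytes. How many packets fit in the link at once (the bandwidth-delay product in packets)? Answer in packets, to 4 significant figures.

Propagation delay = 5000000 / 2.01e+08 = 0.0248756 s.
BDP = R × t_prop = 12100000000 × 0.0248756 = 300995000 bits.
In packets of 512 bits: 587900 packets.

587900 packets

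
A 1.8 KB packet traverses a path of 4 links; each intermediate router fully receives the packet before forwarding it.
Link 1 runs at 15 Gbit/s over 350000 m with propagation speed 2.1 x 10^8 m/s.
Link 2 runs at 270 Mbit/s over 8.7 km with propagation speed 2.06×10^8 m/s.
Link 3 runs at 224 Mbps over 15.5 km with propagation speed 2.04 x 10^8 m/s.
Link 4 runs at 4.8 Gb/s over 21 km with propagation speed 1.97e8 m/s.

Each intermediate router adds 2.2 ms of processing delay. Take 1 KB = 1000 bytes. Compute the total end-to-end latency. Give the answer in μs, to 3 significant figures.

L = 14400 bits.
Transmission delays (L/R per hop): 0.96, 53.3333, 64.2857, 3 μs; sum = 121.579 μs.
Propagation delays (d/s per hop): 1666.67, 42.233, 75.9804, 106.599 μs; sum = 1891.48 μs.
Processing at 3 router(s): 3 × 2.2 ms = 6600 μs.
End-to-end = 8610 μs.

8610 μs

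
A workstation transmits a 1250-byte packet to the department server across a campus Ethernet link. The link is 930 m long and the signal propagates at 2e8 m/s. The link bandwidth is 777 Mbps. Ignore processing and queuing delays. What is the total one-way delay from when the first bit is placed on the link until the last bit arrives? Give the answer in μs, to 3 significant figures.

17.5 μs

L = 1250 × 8 = 10000 bits.
Transmission delay = L/R = 10000 / 777000000 = 12.87 μs.
Propagation delay = d/s = 930 m / 200000000 m/s = 4.65 μs.
Total = 17.5 μs.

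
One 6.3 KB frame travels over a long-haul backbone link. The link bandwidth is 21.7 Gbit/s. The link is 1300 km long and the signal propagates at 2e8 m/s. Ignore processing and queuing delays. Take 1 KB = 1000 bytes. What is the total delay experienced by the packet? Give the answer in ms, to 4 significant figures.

6.502 ms

L = 50400 bits.
Transmission delay = L/R = 50400 / 21700000000 = 0.00232258 ms.
Propagation delay = d/s = 1300000 m / 200000000 m/s = 6.5 ms.
Total = 6.502 ms.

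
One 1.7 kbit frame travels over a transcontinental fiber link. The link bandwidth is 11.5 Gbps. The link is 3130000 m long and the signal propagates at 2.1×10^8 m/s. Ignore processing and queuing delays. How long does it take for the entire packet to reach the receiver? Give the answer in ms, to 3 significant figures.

L = 1700 bits.
Transmission delay = L/R = 1700 / 11500000000 = 0.000147826 ms.
Propagation delay = d/s = 3130000 m / 210000000 m/s = 14.9048 ms.
Total = 14.9 ms.

14.9 ms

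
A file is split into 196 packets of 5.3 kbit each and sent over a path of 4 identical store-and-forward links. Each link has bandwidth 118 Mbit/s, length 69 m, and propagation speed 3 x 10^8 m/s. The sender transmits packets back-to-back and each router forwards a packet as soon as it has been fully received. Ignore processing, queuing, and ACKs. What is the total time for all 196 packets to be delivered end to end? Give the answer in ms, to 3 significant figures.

Per-hop transmission t_tx = L/R = 5300/118000000 = 0.0449153 ms.
Per-hop propagation t_prop = 69/300000000 = 0.00023 ms.
Pipeline fill: first packet needs 4·t_tx to clear all hops; remaining 195 packets each add one t_tx.
Total = (4+196-1)·t_tx + 4·t_prop = 199·0.0449153 + 4·0.00023 = 8.94 ms.

8.94 ms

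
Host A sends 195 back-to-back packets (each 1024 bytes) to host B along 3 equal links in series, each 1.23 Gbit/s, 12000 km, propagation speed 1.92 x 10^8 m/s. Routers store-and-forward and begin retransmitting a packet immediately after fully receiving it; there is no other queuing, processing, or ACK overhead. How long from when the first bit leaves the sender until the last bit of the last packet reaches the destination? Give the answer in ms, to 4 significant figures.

188.8 ms

Per-hop transmission t_tx = L/R = 8192/1230000000 = 0.00666016 ms.
Per-hop propagation t_prop = 12000000/192000000 = 62.5 ms.
Pipeline fill: first packet needs 3·t_tx to clear all hops; remaining 194 packets each add one t_tx.
Total = (3+195-1)·t_tx + 3·t_prop = 197·0.00666016 + 3·62.5 = 188.8 ms.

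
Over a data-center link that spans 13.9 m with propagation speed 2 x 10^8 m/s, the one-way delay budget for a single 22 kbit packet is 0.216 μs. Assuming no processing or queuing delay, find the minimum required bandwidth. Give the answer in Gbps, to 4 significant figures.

Propagation delay = 13.9 / 200000000 = 0.0695 μs.
Transmission budget = 0.216 − 0.0695 = 0.1465 μs.
R ≥ L / t_tx = 22000 bits / 1.465e-07 s = 150.2 Gbps.

150.2 Gbps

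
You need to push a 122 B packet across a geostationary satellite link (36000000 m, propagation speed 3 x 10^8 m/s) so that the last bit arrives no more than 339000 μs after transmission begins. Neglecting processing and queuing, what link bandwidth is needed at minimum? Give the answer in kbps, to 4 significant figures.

L = 976 bits.
Propagation delay = 36000000 / 300000000 = 120000 μs.
Transmission budget = 339000 − 120000 = 219000 μs.
R ≥ L / t_tx = 976 bits / 0.219 s = 4.457 kbps.

4.457 kbps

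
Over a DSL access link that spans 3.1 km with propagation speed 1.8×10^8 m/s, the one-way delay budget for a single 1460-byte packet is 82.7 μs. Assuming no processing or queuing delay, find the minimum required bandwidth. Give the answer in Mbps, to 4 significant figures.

178.4 Mbps

L = 11680 bits.
Propagation delay = 3100 / 180000000 = 17.2222 μs.
Transmission budget = 82.7 − 17.2222 = 65.4778 μs.
R ≥ L / t_tx = 11680 bits / 6.54778e-05 s = 178.4 Mbps.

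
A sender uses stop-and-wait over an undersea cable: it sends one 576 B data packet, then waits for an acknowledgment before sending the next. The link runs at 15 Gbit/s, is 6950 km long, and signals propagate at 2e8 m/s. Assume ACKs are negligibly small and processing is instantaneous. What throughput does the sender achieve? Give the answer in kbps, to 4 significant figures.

66.30 kbps

t_tx = L/R = 4608/15000000000 = 3.072e-07 s.
t_prop = 6950000/200000000 = 0.03475 s; RTT = 0.0695 s.
Cycle = t_tx + RTT = 0.0695003 s.
Throughput = L / cycle = 4608 / 0.0695003 = 66.30 kbps.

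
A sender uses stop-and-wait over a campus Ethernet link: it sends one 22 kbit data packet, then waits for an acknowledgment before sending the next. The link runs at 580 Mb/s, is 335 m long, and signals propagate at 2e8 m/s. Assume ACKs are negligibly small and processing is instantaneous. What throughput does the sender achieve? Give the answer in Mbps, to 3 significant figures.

533 Mbps

t_tx = L/R = 22000/580000000 = 3.7931e-05 s.
t_prop = 335/200000000 = 1.675e-06 s; RTT = 3.35e-06 s.
Cycle = t_tx + RTT = 4.1281e-05 s.
Throughput = L / cycle = 22000 / 4.1281e-05 = 533 Mbps.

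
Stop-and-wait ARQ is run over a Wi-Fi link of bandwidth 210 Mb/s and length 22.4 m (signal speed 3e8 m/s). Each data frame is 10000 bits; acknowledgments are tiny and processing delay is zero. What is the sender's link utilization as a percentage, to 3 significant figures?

t_tx = L/R = 10000/210000000 = 4.7619e-05 s.
t_prop = 22.4/300000000 = 7.46667e-08 s; RTT = 1.49333e-07 s.
Cycle = t_tx + RTT = 4.77684e-05 s.
Utilization = t_tx / cycle = 4.7619e-05/4.77684e-05 = 99.7 %.

99.7 %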